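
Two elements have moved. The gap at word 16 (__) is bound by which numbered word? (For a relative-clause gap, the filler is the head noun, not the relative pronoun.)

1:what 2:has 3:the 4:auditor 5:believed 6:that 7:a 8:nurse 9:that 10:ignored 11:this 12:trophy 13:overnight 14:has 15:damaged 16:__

The marked gap is the direct object of "damaged".
Its filler is the fronted wh-phrase "what", at word 1.
(The other dependency links word 8 to a gap after word 9.)

1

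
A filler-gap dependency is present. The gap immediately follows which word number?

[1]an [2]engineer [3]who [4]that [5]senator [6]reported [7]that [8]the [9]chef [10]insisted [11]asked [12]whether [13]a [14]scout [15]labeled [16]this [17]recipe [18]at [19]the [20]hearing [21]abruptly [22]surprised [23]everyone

10

The displaced element is "an engineer" (word 2).
It is linked across 2 clause boundaries (that → Ø).
It functions as the subject of "asked", so the gap sits immediately after word 10 ("insisted").
Base order: That senator reported that the chef insisted that an engineer asked whether a scout labeled this recipe at the hearing abruptly.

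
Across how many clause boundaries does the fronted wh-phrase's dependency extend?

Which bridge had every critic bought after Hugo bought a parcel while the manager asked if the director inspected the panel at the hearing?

"which bridge" originates inside the matrix clause — no clause boundary is crossed.

0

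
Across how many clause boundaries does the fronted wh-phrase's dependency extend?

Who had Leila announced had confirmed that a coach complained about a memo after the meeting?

"who" is extracted from the subject of "confirmed".
Boundaries crossed, outermost first: [Ø] — 1 in total.

1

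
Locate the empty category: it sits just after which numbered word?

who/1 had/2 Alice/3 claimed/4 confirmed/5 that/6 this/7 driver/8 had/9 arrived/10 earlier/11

4

The displaced element is "who" (word 1).
It is linked across 1 clause boundary (Ø).
It functions as the subject of "confirmed", so the gap sits immediately after word 4 ("claimed").
Base order: Alice had claimed that who confirmed that this driver had arrived earlier.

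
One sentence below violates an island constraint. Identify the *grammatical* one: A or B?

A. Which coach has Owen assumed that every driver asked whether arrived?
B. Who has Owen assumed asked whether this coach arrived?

B

In A, the wh-phrase is extracted from inside a wh-island (introduced by "whether"), which blocks movement.
In B, the extraction path crosses only that-complement boundaries, which are transparent.
So B is grammatical.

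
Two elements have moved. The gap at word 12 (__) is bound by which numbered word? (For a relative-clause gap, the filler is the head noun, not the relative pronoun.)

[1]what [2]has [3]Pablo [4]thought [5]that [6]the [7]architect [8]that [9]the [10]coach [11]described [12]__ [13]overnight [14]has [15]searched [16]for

The marked gap is inside the relative clause, the direct object of "described".
Its filler is the head noun "architect" (via "that"), at word 7.
(The other dependency links word 1 to a gap after word 16.)

7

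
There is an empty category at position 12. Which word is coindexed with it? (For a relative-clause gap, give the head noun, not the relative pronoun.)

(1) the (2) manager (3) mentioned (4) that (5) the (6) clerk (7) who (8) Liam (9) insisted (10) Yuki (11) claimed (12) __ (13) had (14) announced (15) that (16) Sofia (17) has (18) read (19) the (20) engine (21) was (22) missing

6

The gap at 12 is the subject of "announced", inside a relative clause.
The relative pronoun is "who" (word 7); it is bound by the head noun immediately before it.
Its filler is the head noun "clerk", at word 6.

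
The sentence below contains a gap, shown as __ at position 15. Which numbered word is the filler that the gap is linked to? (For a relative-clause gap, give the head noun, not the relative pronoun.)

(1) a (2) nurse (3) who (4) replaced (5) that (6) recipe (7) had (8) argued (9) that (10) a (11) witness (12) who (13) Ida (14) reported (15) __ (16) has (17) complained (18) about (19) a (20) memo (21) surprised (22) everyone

The gap at 15 is the subject of "complained", inside a relative clause.
The relative pronoun is "who" (word 12); it is bound by the head noun immediately before it.
Its filler is the head noun "witness", at word 11.

11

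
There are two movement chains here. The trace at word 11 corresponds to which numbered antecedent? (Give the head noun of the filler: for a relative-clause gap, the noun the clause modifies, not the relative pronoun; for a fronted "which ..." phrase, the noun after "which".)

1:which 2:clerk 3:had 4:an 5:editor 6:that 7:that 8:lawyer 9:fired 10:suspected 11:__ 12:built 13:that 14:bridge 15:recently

The marked gap is the subject of "built".
Its filler is the fronted wh-phrase "which clerk", at word 2.
(The other dependency links word 5 to a gap after word 9.)

2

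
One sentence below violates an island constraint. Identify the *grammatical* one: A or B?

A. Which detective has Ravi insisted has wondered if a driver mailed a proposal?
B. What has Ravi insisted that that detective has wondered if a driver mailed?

In B, the wh-phrase is extracted from inside a wh-island (introduced by "if"), which blocks movement.
In A, the extraction path crosses only that-complement boundaries, which are transparent.
So A is grammatical.

A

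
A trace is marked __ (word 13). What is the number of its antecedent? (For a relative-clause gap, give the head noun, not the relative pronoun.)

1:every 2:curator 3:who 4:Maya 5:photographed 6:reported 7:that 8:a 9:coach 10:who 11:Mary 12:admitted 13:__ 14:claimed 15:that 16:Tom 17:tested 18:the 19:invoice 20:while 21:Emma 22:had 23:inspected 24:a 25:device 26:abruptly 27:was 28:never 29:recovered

The gap at 13 is the subject of "claimed", inside a relative clause.
The relative pronoun is "who" (word 10); it is bound by the head noun immediately before it.
Its filler is the head noun "coach", at word 9.

9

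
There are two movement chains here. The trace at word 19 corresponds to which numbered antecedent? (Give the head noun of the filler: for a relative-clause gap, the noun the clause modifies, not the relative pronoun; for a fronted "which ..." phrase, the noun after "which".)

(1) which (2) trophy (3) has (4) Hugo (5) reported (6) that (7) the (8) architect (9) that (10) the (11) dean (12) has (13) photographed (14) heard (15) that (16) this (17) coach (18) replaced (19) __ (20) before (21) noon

The marked gap is the direct object of "replaced".
Its filler is the fronted wh-phrase "which trophy", at word 2.
(The other dependency links word 8 to a gap after word 13.)

2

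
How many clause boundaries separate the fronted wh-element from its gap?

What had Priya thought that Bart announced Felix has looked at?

"what" is extracted from the PP object of "looked".
Boundaries crossed, outermost first: [that], [Ø] — 2 in total.

2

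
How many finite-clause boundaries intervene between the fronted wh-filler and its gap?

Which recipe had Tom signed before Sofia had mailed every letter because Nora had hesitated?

0

"which recipe" originates inside the matrix clause — no clause boundary is crossed.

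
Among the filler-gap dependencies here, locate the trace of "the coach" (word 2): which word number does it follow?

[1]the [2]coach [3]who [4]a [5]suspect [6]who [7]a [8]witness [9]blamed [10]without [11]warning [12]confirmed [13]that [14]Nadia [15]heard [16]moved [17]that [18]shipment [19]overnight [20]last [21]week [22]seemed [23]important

15

The displaced element is "the coach" (word 2).
It is linked across 2 clause boundaries (that → Ø).
It functions as the subject of "moved", so the gap sits immediately after word 15 ("heard").
Base order: A suspect who a witness blamed without warning confirmed that Nadia heard that the coach moved that shipment overnight last week.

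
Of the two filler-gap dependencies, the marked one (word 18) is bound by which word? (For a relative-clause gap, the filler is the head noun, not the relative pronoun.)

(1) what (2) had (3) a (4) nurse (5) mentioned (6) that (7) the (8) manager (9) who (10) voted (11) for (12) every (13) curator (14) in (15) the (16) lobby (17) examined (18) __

1

The marked gap is the direct object of "examined".
Its filler is the fronted wh-phrase "what", at word 1.
(The other dependency links word 8 to a gap after word 9.)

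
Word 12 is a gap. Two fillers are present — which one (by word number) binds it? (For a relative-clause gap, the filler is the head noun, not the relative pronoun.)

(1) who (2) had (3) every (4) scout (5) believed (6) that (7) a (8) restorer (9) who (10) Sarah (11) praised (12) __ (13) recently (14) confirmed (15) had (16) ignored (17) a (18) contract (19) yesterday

8

The marked gap is inside the relative clause, the direct object of "praised".
Its filler is the head noun "restorer" (via "who"), at word 8.
(The other dependency links word 1 to a gap after word 14.)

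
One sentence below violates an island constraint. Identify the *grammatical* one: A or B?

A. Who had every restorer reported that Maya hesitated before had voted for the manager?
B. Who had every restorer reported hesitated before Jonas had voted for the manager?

In A, the wh-phrase is extracted from inside an adjunct island (introduced by "before"), which blocks movement.
In B, the extraction path crosses only that-complement boundaries, which are transparent.
So B is grammatical.

B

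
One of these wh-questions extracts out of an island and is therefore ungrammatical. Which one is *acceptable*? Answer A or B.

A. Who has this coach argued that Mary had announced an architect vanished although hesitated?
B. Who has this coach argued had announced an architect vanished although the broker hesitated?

In A, the wh-phrase is extracted from inside an adjunct island (introduced by "although"), which blocks movement.
In B, the extraction path crosses only that-complement boundaries, which are transparent.
So B is grammatical.

B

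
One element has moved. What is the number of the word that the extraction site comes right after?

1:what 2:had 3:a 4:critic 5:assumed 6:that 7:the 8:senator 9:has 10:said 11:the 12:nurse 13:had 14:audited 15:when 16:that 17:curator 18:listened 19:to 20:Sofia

14

The displaced element is "what" (word 1).
It is linked across 2 clause boundaries (that → Ø).
It functions as the direct object of "audited", so the gap sits immediately after word 14 ("audited").
Base order: A critic had assumed that the senator has said the nurse had audited what when that curator listened to Sofia.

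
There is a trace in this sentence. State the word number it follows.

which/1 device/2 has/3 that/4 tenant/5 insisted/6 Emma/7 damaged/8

8

The displaced element is "which device" (word 2).
It is linked across 1 clause boundary (Ø).
It functions as the direct object of "damaged", so the gap sits immediately after word 8 ("damaged").
Base order: That tenant has insisted Emma damaged which device.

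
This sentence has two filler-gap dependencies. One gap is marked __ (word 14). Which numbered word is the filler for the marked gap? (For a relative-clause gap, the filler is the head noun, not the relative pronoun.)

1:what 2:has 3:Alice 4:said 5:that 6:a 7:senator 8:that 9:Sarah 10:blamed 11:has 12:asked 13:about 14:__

1

The marked gap is the object of the preposition "about" of "asked".
Its filler is the fronted wh-phrase "what", at word 1.
(The other dependency links word 7 to a gap after word 10.)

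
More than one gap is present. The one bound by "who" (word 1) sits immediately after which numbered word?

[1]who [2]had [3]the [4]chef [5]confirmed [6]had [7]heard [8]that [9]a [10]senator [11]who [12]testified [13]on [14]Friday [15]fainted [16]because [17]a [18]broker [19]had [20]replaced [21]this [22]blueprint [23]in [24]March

The displaced element is "who" (word 1).
It is linked across 1 clause boundary (Ø).
It functions as the subject of "heard", so the gap sits immediately after word 5 ("confirmed").
Base order: The chef had confirmed who had heard that a senator who testified on Friday fainted because a broker had replaced this blueprint in March.

5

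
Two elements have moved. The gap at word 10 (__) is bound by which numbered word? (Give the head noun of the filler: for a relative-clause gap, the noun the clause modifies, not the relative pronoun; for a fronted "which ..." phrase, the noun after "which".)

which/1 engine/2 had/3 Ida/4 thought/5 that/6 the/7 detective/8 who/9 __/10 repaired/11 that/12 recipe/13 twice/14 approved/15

8

The marked gap is inside the relative clause, the subject of "repaired".
Its filler is the head noun "detective" (via "who"), at word 8.
(The other dependency links word 2 to a gap after word 15.)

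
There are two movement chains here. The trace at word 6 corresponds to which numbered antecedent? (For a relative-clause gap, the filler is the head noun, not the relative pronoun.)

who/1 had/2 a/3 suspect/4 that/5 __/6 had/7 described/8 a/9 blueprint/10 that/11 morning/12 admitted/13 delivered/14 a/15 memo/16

The marked gap is inside the relative clause, the subject of "described".
Its filler is the head noun "suspect" (via "that"), at word 4.
(The other dependency links word 1 to a gap after word 13.)

4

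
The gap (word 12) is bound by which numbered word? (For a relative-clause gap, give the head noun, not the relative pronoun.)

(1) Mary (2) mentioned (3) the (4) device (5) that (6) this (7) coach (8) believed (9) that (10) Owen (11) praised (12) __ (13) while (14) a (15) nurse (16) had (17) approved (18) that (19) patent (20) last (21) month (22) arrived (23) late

The gap at 12 is the object of "praised", inside a relative clause.
The relative pronoun is "that" (word 5); it is bound by the head noun immediately before it.
Its filler is the head noun "device", at word 4.

4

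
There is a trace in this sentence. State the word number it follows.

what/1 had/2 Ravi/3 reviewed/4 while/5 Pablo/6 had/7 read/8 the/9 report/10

4

The displaced element is "what" (word 1).
It functions as the direct object of "reviewed", so the gap sits immediately after word 4 ("reviewed").
Base order: Ravi had reviewed what while Pablo had read the report.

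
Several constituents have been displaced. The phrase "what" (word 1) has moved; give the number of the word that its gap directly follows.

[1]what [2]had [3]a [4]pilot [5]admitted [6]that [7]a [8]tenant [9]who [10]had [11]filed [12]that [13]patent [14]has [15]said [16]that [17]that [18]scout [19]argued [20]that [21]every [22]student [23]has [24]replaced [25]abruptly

The displaced element is "what" (word 1).
It is linked across 3 clause boundaries (that → that → that).
It functions as the direct object of "replaced", so the gap sits immediately after word 24 ("replaced").
Base order: A pilot had admitted that a tenant who had filed that patent has said that that scout argued that every student has replaced what abruptly.

24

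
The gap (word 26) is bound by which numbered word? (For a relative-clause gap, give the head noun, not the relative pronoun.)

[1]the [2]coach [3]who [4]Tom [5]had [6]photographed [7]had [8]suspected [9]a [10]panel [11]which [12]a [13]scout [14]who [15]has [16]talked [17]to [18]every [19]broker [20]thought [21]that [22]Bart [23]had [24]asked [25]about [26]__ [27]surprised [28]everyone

The gap at 26 is the prepositional object of "asked", inside a relative clause.
The relative pronoun is "which" (word 11); it is bound by the head noun immediately before it.
Its filler is the head noun "panel", at word 10.

10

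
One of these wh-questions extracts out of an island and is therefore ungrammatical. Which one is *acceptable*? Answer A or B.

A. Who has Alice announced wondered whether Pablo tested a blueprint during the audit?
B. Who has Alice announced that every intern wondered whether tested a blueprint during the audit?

In B, the wh-phrase is extracted from inside a wh-island (introduced by "whether"), which blocks movement.
In A, the extraction path crosses only that-complement boundaries, which are transparent.
So A is grammatical.

A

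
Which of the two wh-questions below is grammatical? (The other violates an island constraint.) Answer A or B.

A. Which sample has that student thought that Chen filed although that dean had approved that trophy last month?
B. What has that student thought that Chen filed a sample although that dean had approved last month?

A

In B, the wh-phrase is extracted from inside an adjunct island (introduced by "although"), which blocks movement.
In A, the extraction path crosses only that-complement boundaries, which are transparent.
So A is grammatical.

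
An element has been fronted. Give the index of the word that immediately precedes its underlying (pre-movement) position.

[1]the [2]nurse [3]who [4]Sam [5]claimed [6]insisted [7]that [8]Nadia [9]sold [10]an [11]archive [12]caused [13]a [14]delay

The displaced element is "the nurse" (word 2).
It is linked across 1 clause boundary (Ø).
It functions as the subject of "insisted", so the gap sits immediately after word 5 ("claimed").
Base order: Sam claimed that the nurse insisted that Nadia sold an archive.

5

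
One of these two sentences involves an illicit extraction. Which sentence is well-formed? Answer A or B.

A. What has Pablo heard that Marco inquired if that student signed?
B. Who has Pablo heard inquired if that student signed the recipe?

In A, the wh-phrase is extracted from inside a wh-island (introduced by "if"), which blocks movement.
In B, the extraction path crosses only that-complement boundaries, which are transparent.
So B is grammatical.

B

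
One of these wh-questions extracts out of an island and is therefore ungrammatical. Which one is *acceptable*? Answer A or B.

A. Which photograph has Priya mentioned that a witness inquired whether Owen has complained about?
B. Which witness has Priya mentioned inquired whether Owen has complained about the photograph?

B

In A, the wh-phrase is extracted from inside a wh-island (introduced by "whether"), which blocks movement.
In B, the extraction path crosses only that-complement boundaries, which are transparent.
So B is grammatical.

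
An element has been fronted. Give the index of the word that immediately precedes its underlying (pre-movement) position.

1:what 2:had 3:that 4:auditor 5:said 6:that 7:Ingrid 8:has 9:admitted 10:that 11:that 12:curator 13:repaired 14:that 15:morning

13

The displaced element is "what" (word 1).
It is linked across 2 clause boundaries (that → that).
It functions as the direct object of "repaired", so the gap sits immediately after word 13 ("repaired").
Base order: That auditor had said that Ingrid has admitted that that curator repaired what that morning.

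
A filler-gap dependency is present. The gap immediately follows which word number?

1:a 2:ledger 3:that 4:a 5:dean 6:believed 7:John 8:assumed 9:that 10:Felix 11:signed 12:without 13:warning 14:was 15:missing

11

The displaced element is "a ledger" (word 2).
It is linked across 2 clause boundaries (Ø → that).
It functions as the direct object of "signed", so the gap sits immediately after word 11 ("signed").
Base order: A dean believed John assumed that Felix signed a ledger without warning.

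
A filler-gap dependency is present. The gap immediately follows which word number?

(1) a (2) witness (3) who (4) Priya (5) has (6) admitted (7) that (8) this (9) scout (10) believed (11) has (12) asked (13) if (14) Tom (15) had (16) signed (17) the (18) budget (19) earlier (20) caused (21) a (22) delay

The displaced element is "a witness" (word 2).
It is linked across 2 clause boundaries (that → Ø).
It functions as the subject of "asked", so the gap sits immediately after word 10 ("believed").
Base order: Priya has admitted that this scout believed that a witness has asked if Tom had signed the budget earlier.

10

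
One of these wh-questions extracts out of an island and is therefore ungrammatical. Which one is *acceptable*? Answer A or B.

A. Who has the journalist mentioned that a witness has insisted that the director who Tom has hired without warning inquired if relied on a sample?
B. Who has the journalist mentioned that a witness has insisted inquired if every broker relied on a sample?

B

In A, the wh-phrase is extracted from inside a wh-island (introduced by "if"), which blocks movement.
In B, the extraction path crosses only that-complement boundaries, which are transparent.
So B is grammatical.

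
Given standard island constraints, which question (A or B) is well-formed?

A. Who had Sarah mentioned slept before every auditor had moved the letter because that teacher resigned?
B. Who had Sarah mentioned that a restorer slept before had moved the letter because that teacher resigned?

A

In B, the wh-phrase is extracted from inside an adjunct island (introduced by "before"), which blocks movement.
In A, the extraction path crosses only that-complement boundaries, which are transparent.
So A is grammatical.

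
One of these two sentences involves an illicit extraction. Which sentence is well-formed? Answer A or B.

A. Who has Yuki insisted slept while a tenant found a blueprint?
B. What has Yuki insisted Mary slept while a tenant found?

A

In B, the wh-phrase is extracted from inside an adjunct island (introduced by "while"), which blocks movement.
In A, the extraction path crosses only that-complement boundaries, which are transparent.
So A is grammatical.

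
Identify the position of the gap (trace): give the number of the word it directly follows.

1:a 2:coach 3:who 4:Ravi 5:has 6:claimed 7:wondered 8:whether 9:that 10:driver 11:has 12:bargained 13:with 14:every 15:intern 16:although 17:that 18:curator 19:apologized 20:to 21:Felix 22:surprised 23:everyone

6

The displaced element is "a coach" (word 2).
It is linked across 1 clause boundary (Ø).
It functions as the subject of "wondered", so the gap sits immediately after word 6 ("claimed").
Base order: Ravi has claimed that a coach wondered whether that driver has bargained with every intern although that curator apologized to Felix.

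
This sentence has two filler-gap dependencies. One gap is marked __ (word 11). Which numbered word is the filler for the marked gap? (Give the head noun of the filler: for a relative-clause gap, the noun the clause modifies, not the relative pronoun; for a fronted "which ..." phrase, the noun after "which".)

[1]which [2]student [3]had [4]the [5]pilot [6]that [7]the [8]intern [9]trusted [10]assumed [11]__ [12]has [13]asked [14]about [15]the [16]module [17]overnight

2

The marked gap is the subject of "asked".
Its filler is the fronted wh-phrase "which student", at word 2.
(The other dependency links word 5 to a gap after word 9.)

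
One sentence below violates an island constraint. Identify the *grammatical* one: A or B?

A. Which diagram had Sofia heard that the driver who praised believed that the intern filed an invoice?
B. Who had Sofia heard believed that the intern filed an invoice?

B

In A, the wh-phrase is extracted from inside a complex-NP island (relative clause) (introduced by "who"), which blocks movement.
In B, the extraction path crosses only that-complement boundaries, which are transparent.
So B is grammatical.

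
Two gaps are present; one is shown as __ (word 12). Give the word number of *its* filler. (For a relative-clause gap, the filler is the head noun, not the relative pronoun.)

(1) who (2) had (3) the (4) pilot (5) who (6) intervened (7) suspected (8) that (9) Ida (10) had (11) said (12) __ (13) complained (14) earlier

The marked gap is the subject of "complained".
Its filler is the fronted wh-phrase "who", at word 1.
(The other dependency links word 4 to a gap after word 5.)

1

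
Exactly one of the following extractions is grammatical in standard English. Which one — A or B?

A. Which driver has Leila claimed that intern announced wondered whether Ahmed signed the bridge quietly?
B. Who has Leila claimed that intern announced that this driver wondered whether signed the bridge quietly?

A

In B, the wh-phrase is extracted from inside a wh-island (introduced by "whether"), which blocks movement.
In A, the extraction path crosses only that-complement boundaries, which are transparent.
So A is grammatical.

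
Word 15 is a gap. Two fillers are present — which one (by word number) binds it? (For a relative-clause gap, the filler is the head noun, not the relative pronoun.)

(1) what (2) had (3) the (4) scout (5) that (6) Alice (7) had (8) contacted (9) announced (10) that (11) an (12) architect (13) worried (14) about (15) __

1

The marked gap is the object of the preposition "about" of "worried".
Its filler is the fronted wh-phrase "what", at word 1.
(The other dependency links word 4 to a gap after word 8.)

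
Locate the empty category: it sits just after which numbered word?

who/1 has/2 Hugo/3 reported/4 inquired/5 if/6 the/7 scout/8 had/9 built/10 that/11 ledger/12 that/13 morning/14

The displaced element is "who" (word 1).
It is linked across 1 clause boundary (Ø).
It functions as the subject of "inquired", so the gap sits immediately after word 4 ("reported").
Base order: Hugo has reported that who inquired if the scout had built that ledger that morning.

4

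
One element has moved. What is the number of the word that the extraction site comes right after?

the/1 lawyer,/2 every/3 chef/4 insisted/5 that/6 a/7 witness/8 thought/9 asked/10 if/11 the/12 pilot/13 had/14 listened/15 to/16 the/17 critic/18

9

The displaced element is "the lawyer" (word 2).
It is linked across 2 clause boundaries (that → Ø).
It functions as the subject of "asked", so the gap sits immediately after word 9 ("thought").
Base order: Every chef insisted that a witness thought the lawyer asked if the pilot had listened to the critic.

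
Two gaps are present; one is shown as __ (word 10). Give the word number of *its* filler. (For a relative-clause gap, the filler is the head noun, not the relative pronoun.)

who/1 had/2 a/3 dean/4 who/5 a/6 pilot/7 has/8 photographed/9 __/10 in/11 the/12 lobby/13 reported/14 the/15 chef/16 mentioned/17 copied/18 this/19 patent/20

4

The marked gap is inside the relative clause, the direct object of "photographed".
Its filler is the head noun "dean" (via "who"), at word 4.
(The other dependency links word 1 to a gap after word 17.)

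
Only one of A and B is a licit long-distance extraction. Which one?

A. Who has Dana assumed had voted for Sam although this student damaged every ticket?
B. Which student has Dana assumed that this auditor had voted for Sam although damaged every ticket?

A

In B, the wh-phrase is extracted from inside an adjunct island (introduced by "although"), which blocks movement.
In A, the extraction path crosses only that-complement boundaries, which are transparent.
So A is grammatical.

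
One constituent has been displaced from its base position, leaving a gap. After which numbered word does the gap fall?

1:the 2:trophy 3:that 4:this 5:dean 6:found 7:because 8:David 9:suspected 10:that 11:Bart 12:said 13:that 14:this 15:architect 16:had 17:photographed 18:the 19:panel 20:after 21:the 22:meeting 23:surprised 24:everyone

6

The displaced element is "the trophy" (word 2).
It functions as the direct object of "found", so the gap sits immediately after word 6 ("found").
Base order: This dean found the trophy because David suspected that Bart said that this architect had photographed the panel after the meeting.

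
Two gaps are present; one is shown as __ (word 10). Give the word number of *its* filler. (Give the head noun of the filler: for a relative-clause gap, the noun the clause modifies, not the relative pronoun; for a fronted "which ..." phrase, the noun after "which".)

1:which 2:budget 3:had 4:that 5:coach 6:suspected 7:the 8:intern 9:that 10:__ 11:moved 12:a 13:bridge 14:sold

The marked gap is inside the relative clause, the subject of "moved".
Its filler is the head noun "intern" (via "that"), at word 8.
(The other dependency links word 2 to a gap after word 14.)

8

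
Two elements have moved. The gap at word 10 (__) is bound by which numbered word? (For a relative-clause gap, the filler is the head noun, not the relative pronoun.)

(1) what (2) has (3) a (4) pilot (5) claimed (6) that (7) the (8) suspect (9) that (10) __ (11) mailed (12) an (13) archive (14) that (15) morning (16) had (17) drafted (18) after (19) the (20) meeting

The marked gap is inside the relative clause, the subject of "mailed".
Its filler is the head noun "suspect" (via "that"), at word 8.
(The other dependency links word 1 to a gap after word 17.)

8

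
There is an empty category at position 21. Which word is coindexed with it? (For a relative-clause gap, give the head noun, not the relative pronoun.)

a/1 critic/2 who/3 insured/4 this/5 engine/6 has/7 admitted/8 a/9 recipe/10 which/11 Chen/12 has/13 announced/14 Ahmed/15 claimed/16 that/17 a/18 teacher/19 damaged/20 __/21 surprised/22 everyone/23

The gap at 21 is the object of "damaged", inside a relative clause.
The relative pronoun is "which" (word 11); it is bound by the head noun immediately before it.
Its filler is the head noun "recipe", at word 10.

10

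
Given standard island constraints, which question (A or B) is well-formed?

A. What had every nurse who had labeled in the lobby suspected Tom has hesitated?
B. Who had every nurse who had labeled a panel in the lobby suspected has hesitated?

B

In A, the wh-phrase is extracted from inside a complex-NP island (relative clause) (introduced by "who"), which blocks movement.
In B, the extraction path crosses only that-complement boundaries, which are transparent.
So B is grammatical.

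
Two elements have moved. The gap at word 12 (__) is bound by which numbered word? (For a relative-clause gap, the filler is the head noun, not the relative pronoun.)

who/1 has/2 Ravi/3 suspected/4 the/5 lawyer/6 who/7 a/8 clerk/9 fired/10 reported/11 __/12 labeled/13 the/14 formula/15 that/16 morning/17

The marked gap is the subject of "labeled".
Its filler is the fronted wh-phrase "who", at word 1.
(The other dependency links word 6 to a gap after word 10.)

1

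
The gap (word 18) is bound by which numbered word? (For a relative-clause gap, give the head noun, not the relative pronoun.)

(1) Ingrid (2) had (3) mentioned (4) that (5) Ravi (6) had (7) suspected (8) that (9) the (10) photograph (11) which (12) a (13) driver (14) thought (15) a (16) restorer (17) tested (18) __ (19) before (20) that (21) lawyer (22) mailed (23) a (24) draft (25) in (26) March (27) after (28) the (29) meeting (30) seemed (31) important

10

The gap at 18 is the object of "tested", inside a relative clause.
The relative pronoun is "which" (word 11); it is bound by the head noun immediately before it.
Its filler is the head noun "photograph", at word 10.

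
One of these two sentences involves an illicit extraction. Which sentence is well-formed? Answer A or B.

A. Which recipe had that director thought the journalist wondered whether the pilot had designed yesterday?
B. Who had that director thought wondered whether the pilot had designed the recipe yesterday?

B

In A, the wh-phrase is extracted from inside a wh-island (introduced by "whether"), which blocks movement.
In B, the extraction path crosses only that-complement boundaries, which are transparent.
So B is grammatical.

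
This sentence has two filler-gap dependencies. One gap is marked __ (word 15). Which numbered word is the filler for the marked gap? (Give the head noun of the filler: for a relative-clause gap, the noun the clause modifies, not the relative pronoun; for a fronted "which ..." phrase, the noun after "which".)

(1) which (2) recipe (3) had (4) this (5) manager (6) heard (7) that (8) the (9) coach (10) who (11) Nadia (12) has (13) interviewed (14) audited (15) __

2

The marked gap is the direct object of "audited".
Its filler is the fronted wh-phrase "which recipe", at word 2.
(The other dependency links word 9 to a gap after word 13.)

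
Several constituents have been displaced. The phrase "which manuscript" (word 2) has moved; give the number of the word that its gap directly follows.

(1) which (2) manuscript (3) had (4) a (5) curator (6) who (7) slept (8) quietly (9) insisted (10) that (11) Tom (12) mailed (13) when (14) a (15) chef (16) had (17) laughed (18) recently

12

The displaced element is "which manuscript" (word 2).
It is linked across 1 clause boundary (that).
It functions as the direct object of "mailed", so the gap sits immediately after word 12 ("mailed").
Base order: A curator who slept quietly had insisted that Tom mailed which manuscript when a chef had laughed recently.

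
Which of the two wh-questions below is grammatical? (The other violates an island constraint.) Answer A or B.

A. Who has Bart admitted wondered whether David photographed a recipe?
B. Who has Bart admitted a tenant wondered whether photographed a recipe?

A

In B, the wh-phrase is extracted from inside a wh-island (introduced by "whether"), which blocks movement.
In A, the extraction path crosses only that-complement boundaries, which are transparent.
So A is grammatical.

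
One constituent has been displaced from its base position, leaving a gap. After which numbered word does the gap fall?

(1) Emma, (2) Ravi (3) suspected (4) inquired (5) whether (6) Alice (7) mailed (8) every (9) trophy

3

The displaced element is "Emma" (word 1).
It is linked across 1 clause boundary (Ø).
It functions as the subject of "inquired", so the gap sits immediately after word 3 ("suspected").
Base order: Ravi suspected that Emma inquired whether Alice mailed every trophy.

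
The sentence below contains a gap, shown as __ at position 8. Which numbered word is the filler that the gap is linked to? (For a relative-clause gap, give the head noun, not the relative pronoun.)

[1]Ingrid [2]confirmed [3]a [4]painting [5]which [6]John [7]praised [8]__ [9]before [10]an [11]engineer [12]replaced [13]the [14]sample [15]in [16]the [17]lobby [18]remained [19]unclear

4

The gap at 8 is the object of "praised", inside a relative clause.
The relative pronoun is "which" (word 5); it is bound by the head noun immediately before it.
Its filler is the head noun "painting", at word 4.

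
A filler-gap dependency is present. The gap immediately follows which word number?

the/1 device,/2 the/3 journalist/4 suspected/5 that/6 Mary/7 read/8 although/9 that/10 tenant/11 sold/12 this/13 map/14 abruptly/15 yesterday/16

8

The displaced element is "the device" (word 2).
It is linked across 1 clause boundary (that).
It functions as the direct object of "read", so the gap sits immediately after word 8 ("read").
Base order: The journalist suspected that Mary read the device although that tenant sold this map abruptly yesterday.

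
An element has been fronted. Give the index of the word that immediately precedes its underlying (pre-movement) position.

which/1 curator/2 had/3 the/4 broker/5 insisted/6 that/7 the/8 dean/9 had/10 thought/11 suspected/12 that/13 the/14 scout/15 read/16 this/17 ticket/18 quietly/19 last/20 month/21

The displaced element is "which curator" (word 2).
It is linked across 2 clause boundaries (that → Ø).
It functions as the subject of "suspected", so the gap sits immediately after word 11 ("thought").
Base order: The broker had insisted that the dean had thought that which curator suspected that the scout read this ticket quietly last month.

11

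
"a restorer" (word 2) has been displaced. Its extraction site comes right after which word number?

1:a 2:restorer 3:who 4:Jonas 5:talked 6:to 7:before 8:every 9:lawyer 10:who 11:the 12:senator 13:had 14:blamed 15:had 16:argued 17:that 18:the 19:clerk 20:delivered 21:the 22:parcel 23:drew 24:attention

The displaced element is "a restorer" (word 2).
It functions as the object of the preposition "to" of "talked", so the gap sits immediately after word 6 ("to").
Base order: Jonas talked to a restorer before every lawyer who the senator had blamed had argued that the clerk delivered the parcel.

6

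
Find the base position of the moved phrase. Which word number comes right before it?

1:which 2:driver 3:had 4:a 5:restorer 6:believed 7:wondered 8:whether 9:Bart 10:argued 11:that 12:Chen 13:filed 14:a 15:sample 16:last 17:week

The displaced element is "which driver" (word 2).
It is linked across 1 clause boundary (Ø).
It functions as the subject of "wondered", so the gap sits immediately after word 6 ("believed").
Base order: A restorer had believed that which driver wondered whether Bart argued that Chen filed a sample last week.

6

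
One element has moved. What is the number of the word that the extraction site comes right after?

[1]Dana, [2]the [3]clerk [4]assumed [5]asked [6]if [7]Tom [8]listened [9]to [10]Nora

The displaced element is "Dana" (word 1).
It is linked across 1 clause boundary (Ø).
It functions as the subject of "asked", so the gap sits immediately after word 4 ("assumed").
Base order: The clerk assumed Dana asked if Tom listened to Nora.

4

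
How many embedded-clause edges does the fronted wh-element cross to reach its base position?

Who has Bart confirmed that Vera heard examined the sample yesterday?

2

"who" is extracted from the subject of "examined".
Boundaries crossed, outermost first: [that], [Ø] — 2 in total.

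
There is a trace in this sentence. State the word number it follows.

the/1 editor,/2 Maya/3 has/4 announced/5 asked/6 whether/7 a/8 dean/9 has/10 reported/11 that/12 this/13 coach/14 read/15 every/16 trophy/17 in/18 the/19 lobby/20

The displaced element is "the editor" (word 2).
It is linked across 1 clause boundary (Ø).
It functions as the subject of "asked", so the gap sits immediately after word 5 ("announced").
Base order: Maya has announced the editor asked whether a dean has reported that this coach read every trophy in the lobby.

5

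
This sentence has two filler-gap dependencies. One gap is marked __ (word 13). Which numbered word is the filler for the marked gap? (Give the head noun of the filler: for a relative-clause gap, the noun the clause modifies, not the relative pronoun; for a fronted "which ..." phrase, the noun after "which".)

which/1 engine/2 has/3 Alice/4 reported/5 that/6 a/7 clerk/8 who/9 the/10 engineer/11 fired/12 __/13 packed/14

8

The marked gap is inside the relative clause, the direct object of "fired".
Its filler is the head noun "clerk" (via "who"), at word 8.
(The other dependency links word 2 to a gap after word 14.)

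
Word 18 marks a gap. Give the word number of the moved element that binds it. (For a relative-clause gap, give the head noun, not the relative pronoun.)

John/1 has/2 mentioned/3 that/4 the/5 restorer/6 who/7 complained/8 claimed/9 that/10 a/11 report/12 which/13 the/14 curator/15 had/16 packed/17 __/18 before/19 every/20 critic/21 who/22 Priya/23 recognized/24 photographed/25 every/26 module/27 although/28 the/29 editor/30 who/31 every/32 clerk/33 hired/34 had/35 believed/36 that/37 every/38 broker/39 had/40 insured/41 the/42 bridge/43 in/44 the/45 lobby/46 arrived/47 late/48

12

The gap at 18 is the object of "packed", inside a relative clause.
The relative pronoun is "which" (word 13); it is bound by the head noun immediately before it.
Its filler is the head noun "report", at word 12.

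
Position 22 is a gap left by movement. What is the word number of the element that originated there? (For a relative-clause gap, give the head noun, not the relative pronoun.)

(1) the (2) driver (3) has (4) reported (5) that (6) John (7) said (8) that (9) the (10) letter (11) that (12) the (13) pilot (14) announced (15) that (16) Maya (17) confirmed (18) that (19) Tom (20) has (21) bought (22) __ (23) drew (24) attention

10

The gap at 22 is the object of "bought", inside a relative clause.
The relative pronoun is "that" (word 11); it is bound by the head noun immediately before it.
Its filler is the head noun "letter", at word 10.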